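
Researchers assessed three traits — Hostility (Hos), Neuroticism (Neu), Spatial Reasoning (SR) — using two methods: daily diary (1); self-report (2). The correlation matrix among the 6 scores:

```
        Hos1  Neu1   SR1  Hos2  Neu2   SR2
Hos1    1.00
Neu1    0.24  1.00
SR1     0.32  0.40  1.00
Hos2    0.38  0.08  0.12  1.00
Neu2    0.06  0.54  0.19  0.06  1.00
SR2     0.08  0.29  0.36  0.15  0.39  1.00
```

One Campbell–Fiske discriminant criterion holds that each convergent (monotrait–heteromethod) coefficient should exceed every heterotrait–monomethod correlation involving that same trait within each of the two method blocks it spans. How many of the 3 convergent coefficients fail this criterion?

Each convergent coefficient versus the relevant comparison correlations:
Hos (methods 1·2): 0.38 vs {0.24, 0.06, 0.32, 0.15} → pass.
Neu (methods 1·2): 0.54 vs {0.24, 0.06, 0.40, 0.39} → pass.
SR (methods 1·2): 0.36 vs {0.32, 0.15, 0.40, 0.39} → fail.
1 of 3 fail.

1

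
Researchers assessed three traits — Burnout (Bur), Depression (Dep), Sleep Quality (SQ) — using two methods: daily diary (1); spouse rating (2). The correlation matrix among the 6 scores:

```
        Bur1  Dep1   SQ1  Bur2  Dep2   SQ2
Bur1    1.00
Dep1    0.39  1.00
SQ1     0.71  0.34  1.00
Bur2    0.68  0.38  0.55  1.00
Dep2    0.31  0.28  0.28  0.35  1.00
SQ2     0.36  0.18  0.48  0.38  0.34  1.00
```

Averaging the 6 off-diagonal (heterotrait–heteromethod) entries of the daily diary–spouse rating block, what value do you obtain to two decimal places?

0.34

HTHM values (method 1 × method 2): 0.31, 0.36, 0.38, 0.18, 0.55, 0.28; mean = 2.06/6 = 0.34.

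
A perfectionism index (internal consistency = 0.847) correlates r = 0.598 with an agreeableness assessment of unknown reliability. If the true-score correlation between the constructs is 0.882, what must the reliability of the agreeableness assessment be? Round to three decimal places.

r_true = r_obs / √(r_xx · r_yy) ⇒ 0.882 = 0.598 / √(0.847 · r_yy).
√(0.847 · r_yy) = 0.598 / 0.882 = 0.6780; 0.847 · r_yy = 0.4597; r_yy = 0.4597 / 0.847 ≈ 0.543.

0.543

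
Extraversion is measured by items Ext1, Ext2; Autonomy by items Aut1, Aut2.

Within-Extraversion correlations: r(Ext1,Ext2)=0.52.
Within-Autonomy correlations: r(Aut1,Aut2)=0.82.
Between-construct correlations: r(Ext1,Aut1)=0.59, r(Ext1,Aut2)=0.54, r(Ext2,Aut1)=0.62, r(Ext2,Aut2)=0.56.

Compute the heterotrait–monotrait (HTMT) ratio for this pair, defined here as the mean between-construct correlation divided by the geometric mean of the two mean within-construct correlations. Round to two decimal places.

0.88

Mean between = 2.31/4 = 0.5775.
Mean within-Ext = 0.52/1 = 0.5200; mean within-Aut = 0.82/1 = 0.8200.
Geometric mean = √(0.5200 × 0.8200) = 0.6530.
HTMT = 0.5775 / 0.6530 = 0.88.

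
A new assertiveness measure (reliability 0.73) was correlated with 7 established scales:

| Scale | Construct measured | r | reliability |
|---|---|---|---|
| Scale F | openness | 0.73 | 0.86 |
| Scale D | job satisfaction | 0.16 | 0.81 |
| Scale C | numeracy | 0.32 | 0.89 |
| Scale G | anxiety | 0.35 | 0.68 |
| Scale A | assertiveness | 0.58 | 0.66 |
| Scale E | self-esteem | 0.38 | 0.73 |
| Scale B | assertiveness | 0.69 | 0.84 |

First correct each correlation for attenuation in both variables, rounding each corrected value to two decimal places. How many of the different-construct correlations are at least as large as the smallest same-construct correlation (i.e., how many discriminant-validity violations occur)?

1

Disattenuated r (r / √(r_scale · r_new)):
  Scale F (disc): 0.73 / √(0.86·0.73) = 0.92
  Scale D (disc): 0.16 / √(0.81·0.73) = 0.21
  Scale C (disc): 0.32 / √(0.89·0.73) = 0.40
  Scale G (disc): 0.35 / √(0.68·0.73) = 0.50
  Scale A (conv): 0.58 / √(0.66·0.73) = 0.84
  Scale E (disc): 0.38 / √(0.73·0.73) = 0.52
  Scale B (conv): 0.69 / √(0.84·0.73) = 0.88
Smallest convergent = 0.84. Discriminant values: 0.92, 0.21, 0.40, 0.50, 0.52; count ≥ 0.84 → 1.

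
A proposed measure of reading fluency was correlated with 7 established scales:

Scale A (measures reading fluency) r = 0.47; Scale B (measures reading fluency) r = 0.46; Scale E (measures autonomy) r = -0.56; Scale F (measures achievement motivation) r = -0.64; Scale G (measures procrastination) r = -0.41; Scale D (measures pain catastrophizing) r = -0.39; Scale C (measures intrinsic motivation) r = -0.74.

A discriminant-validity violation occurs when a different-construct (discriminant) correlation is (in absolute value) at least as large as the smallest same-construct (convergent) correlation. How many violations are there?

Convergent (same construct = reading fluency): Scale A, Scale B.
Smallest convergent = 0.46. Discriminant |r|: 0.56, 0.64, 0.41, 0.39, 0.74; count ≥ 0.46 → 3.

3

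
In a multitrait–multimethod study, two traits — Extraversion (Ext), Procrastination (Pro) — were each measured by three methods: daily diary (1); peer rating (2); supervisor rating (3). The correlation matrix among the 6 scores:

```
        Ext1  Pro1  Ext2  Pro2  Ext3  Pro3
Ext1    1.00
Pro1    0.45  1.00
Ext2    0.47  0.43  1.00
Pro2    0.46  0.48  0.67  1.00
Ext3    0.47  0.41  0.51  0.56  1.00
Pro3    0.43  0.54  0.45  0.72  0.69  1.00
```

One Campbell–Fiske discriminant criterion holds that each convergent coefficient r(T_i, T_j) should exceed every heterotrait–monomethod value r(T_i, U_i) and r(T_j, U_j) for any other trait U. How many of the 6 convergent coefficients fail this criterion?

5

Convergent coefficients and their comparison sets:
Ext (methods 1·2): 0.47 vs {0.45, 0.67} → fail.
Ext (methods 1·3): 0.47 vs {0.45, 0.69} → fail.
Ext (methods 2·3): 0.51 vs {0.67, 0.69} → fail.
Pro (methods 1·2): 0.48 vs {0.45, 0.67} → fail.
Pro (methods 1·3): 0.54 vs {0.45, 0.69} → fail.
Pro (methods 2·3): 0.72 vs {0.67, 0.69} → pass.
5 of 6 fail.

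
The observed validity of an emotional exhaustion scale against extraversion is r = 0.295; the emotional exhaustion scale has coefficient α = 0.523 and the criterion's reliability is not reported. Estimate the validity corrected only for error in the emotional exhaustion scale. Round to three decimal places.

Single correction: r_c = r_obs / √r_xx = 0.295 / √0.523 = 0.295 / 0.7232 ≈ 0.408.

0.408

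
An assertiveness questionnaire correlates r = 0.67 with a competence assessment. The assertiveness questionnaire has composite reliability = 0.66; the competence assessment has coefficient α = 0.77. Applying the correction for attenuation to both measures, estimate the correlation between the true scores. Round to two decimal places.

0.94

r_true = r_obs / √(r_xx · r_yy) = 0.67 / √(0.66 × 0.77) = 0.67 / √0.5082 = 0.67 / 0.7129 ≈ 0.94.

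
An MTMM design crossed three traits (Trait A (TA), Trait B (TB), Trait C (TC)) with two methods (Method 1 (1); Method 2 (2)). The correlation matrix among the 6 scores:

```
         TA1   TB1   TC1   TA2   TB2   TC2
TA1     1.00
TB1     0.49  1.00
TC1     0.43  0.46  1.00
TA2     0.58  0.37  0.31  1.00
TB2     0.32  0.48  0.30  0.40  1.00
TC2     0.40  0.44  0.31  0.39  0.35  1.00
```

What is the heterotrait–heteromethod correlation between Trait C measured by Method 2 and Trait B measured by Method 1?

0.44

Different traits and methods: r(TC2, TB1) = 0.44.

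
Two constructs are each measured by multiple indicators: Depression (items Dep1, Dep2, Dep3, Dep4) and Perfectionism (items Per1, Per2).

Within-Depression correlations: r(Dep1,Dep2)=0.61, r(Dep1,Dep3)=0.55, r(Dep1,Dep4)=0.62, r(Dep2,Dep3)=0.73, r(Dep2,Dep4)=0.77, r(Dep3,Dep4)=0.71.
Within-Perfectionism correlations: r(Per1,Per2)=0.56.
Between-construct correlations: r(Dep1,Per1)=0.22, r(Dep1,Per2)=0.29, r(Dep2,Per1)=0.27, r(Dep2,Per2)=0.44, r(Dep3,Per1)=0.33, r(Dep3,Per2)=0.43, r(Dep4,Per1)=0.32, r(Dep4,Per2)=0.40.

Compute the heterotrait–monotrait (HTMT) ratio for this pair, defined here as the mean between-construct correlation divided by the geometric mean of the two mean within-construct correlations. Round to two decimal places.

Mean heterotrait r = 2.70/8 = 0.3375.
Mean within-Dep = 3.99/6 = 0.6650; mean within-Per = 0.56/1 = 0.5600.
Geometric mean = √(0.6650 × 0.5600) = 0.6102.
HTMT = 0.3375 / 0.6102 = 0.55.

0.55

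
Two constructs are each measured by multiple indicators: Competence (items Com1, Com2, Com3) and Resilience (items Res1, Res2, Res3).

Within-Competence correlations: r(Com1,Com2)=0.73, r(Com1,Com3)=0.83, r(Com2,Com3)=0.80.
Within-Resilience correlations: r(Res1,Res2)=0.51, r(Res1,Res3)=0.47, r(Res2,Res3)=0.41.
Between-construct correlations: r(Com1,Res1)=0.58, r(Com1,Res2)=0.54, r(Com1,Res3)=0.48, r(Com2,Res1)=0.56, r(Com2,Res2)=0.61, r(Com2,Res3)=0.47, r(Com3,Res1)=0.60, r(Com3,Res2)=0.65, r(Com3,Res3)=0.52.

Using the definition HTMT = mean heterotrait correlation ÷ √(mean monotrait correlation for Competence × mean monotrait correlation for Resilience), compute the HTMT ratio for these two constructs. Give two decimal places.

0.92

Mean between = 5.01/9 = 0.5567.
Mean within-Com = 2.36/3 = 0.7867; mean within-Res = 1.39/3 = 0.4633.
Geometric mean = √(0.7867 × 0.4633) = 0.6037.
HTMT = 0.5567 / 0.6037 = 0.92.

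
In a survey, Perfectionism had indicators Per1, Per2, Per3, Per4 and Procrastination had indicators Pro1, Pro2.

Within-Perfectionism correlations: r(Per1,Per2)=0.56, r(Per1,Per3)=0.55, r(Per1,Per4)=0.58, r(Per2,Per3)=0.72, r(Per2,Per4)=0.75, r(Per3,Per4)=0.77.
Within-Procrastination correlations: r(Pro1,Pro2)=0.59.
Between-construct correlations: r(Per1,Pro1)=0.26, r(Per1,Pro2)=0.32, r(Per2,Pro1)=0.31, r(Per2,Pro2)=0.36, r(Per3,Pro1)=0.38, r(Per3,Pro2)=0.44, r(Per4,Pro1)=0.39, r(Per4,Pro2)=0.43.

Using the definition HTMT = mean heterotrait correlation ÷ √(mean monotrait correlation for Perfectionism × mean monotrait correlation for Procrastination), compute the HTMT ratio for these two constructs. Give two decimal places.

0.58

Mean between = 2.89/8 = 0.3613.
Mean within-Per = 3.93/6 = 0.6550; mean within-Pro = 0.59/1 = 0.5900.
Geometric mean = √(0.6550 × 0.5900) = 0.6217.
HTMT = 0.3613 / 0.6217 = 0.58.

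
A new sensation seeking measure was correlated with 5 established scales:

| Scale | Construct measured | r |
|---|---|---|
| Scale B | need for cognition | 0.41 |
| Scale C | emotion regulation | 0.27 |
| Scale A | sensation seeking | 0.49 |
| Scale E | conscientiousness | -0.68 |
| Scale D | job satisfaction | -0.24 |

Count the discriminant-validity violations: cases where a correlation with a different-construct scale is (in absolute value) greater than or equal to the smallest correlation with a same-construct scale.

Convergent (same construct = sensation seeking): Scale A.
Smallest convergent = 0.49. Discriminant |r|: 0.41, 0.27, 0.68, 0.24; count ≥ 0.49 → 1.

1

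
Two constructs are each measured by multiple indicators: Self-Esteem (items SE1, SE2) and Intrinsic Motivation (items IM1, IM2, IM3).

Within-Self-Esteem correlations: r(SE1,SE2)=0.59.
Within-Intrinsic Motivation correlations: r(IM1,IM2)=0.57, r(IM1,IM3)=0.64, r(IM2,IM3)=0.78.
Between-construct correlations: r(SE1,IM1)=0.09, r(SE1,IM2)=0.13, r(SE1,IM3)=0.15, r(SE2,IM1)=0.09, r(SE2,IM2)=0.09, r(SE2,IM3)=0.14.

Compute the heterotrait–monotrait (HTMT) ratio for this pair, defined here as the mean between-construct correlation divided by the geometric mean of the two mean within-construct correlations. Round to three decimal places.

Mean heterotrait r = 0.69/6 = 0.1150.
Mean within-SE = 0.59/1 = 0.5900; mean within-IM = 1.99/3 = 0.6633.
Geometric mean = √(0.5900 × 0.6633) = 0.6256.
HTMT = 0.1150 / 0.6256 = 0.184.

0.184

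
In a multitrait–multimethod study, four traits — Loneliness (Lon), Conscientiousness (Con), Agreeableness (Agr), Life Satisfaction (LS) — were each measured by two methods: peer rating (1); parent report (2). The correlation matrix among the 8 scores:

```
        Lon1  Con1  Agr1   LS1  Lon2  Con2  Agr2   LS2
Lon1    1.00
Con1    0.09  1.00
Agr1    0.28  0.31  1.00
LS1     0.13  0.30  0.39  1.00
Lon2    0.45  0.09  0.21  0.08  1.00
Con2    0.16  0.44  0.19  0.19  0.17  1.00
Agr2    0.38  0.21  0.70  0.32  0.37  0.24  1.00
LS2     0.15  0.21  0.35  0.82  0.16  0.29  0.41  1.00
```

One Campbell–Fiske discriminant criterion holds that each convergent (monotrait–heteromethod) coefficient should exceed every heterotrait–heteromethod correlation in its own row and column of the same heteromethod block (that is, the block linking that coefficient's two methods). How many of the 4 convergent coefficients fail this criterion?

Each convergent coefficient versus the relevant comparison correlations:
Lon (methods 1·2): 0.45 vs {0.16, 0.09, 0.38, 0.21, 0.15, 0.08} → pass.
Con (methods 1·2): 0.44 vs {0.09, 0.16, 0.21, 0.19, 0.21, 0.19} → pass.
Agr (methods 1·2): 0.70 vs {0.21, 0.38, 0.19, 0.21, 0.35, 0.32} → pass.
LS (methods 1·2): 0.82 vs {0.08, 0.15, 0.19, 0.21, 0.32, 0.35} → pass.
0 of 4 fail.

0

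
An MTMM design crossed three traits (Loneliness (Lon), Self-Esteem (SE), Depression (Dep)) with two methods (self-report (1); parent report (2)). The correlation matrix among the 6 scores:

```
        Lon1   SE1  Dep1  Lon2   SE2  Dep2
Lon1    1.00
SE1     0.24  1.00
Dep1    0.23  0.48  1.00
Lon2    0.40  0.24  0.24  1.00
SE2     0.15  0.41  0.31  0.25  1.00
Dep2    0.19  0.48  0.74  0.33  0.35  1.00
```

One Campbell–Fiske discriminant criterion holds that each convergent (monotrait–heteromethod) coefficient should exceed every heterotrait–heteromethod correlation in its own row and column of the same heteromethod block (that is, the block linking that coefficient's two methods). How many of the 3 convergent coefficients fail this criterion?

1

Convergent coefficients and their comparison sets:
Lon (methods 1·2): 0.40 vs {0.15, 0.24, 0.19, 0.24} → pass.
SE (methods 1·2): 0.41 vs {0.24, 0.15, 0.48, 0.31} → fail.
Dep (methods 1·2): 0.74 vs {0.24, 0.19, 0.31, 0.48} → pass.
1 of 3 fail.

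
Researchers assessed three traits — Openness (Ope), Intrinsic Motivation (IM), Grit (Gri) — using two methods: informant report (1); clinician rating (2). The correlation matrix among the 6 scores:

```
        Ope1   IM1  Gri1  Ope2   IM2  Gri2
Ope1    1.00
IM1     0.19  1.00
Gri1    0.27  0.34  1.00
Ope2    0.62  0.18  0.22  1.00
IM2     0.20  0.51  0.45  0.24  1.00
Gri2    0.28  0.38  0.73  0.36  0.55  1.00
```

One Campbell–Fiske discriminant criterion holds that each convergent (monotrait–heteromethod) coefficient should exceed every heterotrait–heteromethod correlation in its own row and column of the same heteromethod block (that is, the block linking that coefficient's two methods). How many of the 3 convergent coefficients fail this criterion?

Checking each validity diagonal entry against its comparison values:
Ope (methods 1·2): 0.62 vs {0.20, 0.18, 0.28, 0.22} → pass.
IM (methods 1·2): 0.51 vs {0.18, 0.20, 0.38, 0.45} → pass.
Gri (methods 1·2): 0.73 vs {0.22, 0.28, 0.45, 0.38} → pass.
0 of 3 fail.

0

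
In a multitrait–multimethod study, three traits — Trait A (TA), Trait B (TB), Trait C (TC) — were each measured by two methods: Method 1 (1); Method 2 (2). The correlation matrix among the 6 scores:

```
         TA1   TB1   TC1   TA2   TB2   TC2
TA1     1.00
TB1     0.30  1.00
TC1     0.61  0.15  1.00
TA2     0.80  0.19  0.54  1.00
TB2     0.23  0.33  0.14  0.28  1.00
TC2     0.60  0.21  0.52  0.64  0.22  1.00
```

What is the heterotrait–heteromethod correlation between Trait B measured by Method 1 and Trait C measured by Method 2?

0.21

Different traits and methods: r(TB1, TC2) = 0.21.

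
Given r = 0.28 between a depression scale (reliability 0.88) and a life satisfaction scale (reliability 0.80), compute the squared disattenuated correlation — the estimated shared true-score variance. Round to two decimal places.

0.11

Disattenuated r = 0.28 / √(0.88 × 0.80) = 0.28 / 0.8390 = 0.3337.
Shared true-score variance = 0.3337² = 0.1114 ≈ 0.11.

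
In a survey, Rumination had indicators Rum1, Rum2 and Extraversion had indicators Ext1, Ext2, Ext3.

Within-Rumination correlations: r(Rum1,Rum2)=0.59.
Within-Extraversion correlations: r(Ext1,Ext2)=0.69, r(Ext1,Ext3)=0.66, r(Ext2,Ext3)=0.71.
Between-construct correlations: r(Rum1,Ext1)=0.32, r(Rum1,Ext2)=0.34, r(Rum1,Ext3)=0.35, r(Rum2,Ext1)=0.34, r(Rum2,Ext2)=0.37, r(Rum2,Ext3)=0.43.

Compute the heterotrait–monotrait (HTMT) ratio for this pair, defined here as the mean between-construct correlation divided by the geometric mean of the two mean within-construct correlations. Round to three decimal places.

0.563

Mean heterotrait r = 2.15/6 = 0.3583.
Mean within-Rum = 0.59/1 = 0.5900; mean within-Ext = 2.06/3 = 0.6867.
Geometric mean = √(0.5900 × 0.6867) = 0.6365.
HTMT = 0.3583 / 0.6365 = 0.563.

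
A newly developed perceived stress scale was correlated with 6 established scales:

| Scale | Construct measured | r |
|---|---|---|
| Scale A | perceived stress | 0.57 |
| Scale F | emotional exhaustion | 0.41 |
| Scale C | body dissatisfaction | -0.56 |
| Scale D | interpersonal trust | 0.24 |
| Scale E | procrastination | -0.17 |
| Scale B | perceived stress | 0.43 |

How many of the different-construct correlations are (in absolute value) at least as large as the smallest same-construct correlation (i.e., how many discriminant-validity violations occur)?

1

Convergent (same construct = perceived stress): Scale A, Scale B.
Smallest convergent = 0.43. Discriminant |r|: 0.41, 0.56, 0.24, 0.17; count ≥ 0.43 → 1.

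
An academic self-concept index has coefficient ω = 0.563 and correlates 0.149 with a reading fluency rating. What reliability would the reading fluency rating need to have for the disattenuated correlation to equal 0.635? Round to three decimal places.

r_true = r_obs / √(r_xx · r_yy) ⇒ 0.635 = 0.149 / √(0.563 · r_yy).
√(0.563 · r_yy) = 0.149 / 0.635 = 0.2346; 0.563 · r_yy = 0.0550; r_yy = 0.0550 / 0.563 ≈ 0.098.

0.098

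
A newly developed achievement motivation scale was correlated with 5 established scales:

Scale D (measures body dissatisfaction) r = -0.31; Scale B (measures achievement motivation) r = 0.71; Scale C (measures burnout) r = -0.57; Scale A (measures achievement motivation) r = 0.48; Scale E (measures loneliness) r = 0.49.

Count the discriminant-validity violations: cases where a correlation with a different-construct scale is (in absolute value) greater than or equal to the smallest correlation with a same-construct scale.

Convergent (same construct = achievement motivation): Scale B, Scale A.
Smallest convergent = 0.48. Discriminant |r|: 0.31, 0.57, 0.49; count ≥ 0.48 → 2.

2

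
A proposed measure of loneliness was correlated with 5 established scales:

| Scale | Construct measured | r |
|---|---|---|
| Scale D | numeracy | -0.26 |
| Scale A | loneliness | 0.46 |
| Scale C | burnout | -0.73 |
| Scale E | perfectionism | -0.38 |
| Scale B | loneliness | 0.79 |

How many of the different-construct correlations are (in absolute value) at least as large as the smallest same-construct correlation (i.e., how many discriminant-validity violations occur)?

Convergent (same construct = loneliness): Scale A, Scale B.
Smallest convergent = 0.46. Discriminant |r|: 0.26, 0.73, 0.38; count ≥ 0.46 → 1.

1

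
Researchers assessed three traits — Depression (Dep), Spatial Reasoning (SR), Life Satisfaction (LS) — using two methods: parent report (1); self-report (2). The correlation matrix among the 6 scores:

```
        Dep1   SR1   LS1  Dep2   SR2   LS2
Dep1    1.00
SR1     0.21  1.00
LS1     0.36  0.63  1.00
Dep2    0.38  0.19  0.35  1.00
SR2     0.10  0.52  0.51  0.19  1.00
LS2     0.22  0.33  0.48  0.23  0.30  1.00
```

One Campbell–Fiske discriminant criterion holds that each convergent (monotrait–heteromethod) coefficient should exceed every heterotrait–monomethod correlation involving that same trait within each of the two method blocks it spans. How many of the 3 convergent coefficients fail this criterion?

Each convergent coefficient versus the relevant comparison correlations:
Dep (methods 1·2): 0.38 vs {0.21, 0.19, 0.36, 0.23} → pass.
SR (methods 1·2): 0.52 vs {0.21, 0.19, 0.63, 0.30} → fail.
LS (methods 1·2): 0.48 vs {0.36, 0.23, 0.63, 0.30} → fail.
2 of 3 fail.

2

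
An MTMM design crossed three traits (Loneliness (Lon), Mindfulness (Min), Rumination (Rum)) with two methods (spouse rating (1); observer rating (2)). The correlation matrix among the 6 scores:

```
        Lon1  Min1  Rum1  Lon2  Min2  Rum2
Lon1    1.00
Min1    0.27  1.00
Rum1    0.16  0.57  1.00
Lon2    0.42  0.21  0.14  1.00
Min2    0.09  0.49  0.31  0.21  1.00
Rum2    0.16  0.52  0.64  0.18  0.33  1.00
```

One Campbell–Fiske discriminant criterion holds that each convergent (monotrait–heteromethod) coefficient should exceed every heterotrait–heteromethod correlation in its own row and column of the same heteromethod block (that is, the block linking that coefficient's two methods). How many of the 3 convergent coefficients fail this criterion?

Convergent coefficients and their comparison sets:
Lon (methods 1·2): 0.42 vs {0.09, 0.21, 0.16, 0.14} → pass.
Min (methods 1·2): 0.49 vs {0.21, 0.09, 0.52, 0.31} → fail.
Rum (methods 1·2): 0.64 vs {0.14, 0.16, 0.31, 0.52} → pass.
1 of 3 fail.

1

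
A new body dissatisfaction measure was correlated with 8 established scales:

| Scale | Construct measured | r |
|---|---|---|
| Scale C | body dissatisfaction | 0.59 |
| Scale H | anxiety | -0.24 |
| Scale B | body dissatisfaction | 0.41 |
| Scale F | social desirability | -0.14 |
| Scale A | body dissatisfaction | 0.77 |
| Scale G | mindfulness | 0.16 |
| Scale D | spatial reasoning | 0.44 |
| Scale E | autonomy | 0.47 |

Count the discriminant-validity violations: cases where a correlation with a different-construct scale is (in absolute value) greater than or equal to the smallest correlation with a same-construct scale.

2

Convergent (same construct = body dissatisfaction): Scale C, Scale B, Scale A.
Smallest convergent = 0.41. Discriminant |r|: 0.24, 0.14, 0.16, 0.44, 0.47; count ≥ 0.41 → 2.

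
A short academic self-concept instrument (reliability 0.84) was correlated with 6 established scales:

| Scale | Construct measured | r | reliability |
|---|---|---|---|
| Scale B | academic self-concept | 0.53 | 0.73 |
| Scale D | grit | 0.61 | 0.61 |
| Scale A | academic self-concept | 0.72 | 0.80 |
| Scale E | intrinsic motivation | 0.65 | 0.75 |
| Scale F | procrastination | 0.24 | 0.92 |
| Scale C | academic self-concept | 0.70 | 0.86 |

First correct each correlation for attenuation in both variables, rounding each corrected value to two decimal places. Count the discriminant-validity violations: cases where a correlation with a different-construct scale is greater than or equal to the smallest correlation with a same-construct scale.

2

Disattenuated r (r / √(r_scale · r_new)):
  Scale B (conv): 0.53 / √(0.73·0.84) = 0.68
  Scale D (disc): 0.61 / √(0.61·0.84) = 0.85
  Scale A (conv): 0.72 / √(0.80·0.84) = 0.88
  Scale E (disc): 0.65 / √(0.75·0.84) = 0.82
  Scale F (disc): 0.24 / √(0.92·0.84) = 0.27
  Scale C (conv): 0.70 / √(0.86·0.84) = 0.82
Smallest convergent = 0.68. Discriminant values: 0.85, 0.82, 0.27; count ≥ 0.68 → 2.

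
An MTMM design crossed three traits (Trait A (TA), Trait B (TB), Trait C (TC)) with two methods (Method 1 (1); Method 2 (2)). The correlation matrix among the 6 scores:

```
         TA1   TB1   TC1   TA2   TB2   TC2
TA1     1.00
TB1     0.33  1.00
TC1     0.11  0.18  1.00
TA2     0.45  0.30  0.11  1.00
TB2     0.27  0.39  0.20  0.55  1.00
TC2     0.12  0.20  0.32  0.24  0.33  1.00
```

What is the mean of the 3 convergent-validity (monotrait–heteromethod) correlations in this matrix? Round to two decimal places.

0.39

Convergent values: 0.45, 0.39, 0.32; mean = 1.16/3 = 0.39.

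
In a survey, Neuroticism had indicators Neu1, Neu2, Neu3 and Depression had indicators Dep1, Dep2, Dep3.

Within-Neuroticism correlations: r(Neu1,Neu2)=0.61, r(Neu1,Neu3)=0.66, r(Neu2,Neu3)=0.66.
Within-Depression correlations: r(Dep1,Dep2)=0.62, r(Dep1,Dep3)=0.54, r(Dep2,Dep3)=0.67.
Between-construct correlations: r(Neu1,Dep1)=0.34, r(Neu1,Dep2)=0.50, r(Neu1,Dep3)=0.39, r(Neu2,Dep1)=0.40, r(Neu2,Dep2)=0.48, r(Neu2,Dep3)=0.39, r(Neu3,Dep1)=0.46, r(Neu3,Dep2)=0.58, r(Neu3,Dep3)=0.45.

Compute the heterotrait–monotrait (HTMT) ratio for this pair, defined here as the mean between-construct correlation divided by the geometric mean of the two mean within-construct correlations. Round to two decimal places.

Mean between = 3.99/9 = 0.4433.
Mean within-Neu = 1.93/3 = 0.6433; mean within-Dep = 1.83/3 = 0.6100.
Geometric mean = √(0.6433 × 0.6100) = 0.6264.
HTMT = 0.4433 / 0.6264 = 0.71.

0.71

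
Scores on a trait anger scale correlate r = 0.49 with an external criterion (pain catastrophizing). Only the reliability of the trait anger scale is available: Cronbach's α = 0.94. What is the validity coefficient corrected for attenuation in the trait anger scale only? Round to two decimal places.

0.51

Single correction: r_c = r_obs / √r_xx = 0.49 / √0.94 = 0.49 / 0.9695 ≈ 0.51.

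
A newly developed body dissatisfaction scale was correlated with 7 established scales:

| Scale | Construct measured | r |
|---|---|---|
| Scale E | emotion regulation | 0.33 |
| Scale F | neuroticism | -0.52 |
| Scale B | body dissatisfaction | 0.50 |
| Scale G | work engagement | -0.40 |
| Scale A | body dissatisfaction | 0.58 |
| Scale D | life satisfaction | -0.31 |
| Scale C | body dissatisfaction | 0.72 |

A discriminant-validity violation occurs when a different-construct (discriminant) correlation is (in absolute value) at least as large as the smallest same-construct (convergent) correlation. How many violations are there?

Convergent (same construct = body dissatisfaction): Scale B, Scale A, Scale C.
Smallest convergent = 0.50. Discriminant |r|: 0.33, 0.52, 0.40, 0.31; count ≥ 0.50 → 1.

1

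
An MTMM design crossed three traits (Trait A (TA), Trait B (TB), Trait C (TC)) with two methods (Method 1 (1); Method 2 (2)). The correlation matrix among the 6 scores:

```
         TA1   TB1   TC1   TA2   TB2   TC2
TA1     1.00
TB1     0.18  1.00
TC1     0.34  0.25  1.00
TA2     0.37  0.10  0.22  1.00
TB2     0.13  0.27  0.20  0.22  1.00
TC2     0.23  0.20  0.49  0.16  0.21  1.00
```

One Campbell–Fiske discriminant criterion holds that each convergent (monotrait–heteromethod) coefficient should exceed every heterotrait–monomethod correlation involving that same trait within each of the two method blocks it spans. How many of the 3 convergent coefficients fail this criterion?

Each convergent coefficient versus the relevant comparison correlations:
TA (methods 1·2): 0.37 vs {0.18, 0.22, 0.34, 0.16} → pass.
TB (methods 1·2): 0.27 vs {0.18, 0.22, 0.25, 0.21} → pass.
TC (methods 1·2): 0.49 vs {0.34, 0.16, 0.25, 0.21} → pass.
0 of 3 fail.

0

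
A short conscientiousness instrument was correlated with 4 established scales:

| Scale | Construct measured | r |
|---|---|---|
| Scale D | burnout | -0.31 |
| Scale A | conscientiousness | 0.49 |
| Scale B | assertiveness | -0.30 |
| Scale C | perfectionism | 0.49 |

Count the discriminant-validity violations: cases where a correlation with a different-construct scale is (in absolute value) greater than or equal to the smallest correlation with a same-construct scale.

Convergent (same construct = conscientiousness): Scale A.
Smallest convergent = 0.49. Discriminant |r|: 0.31, 0.30, 0.49; count ≥ 0.49 → 1.

1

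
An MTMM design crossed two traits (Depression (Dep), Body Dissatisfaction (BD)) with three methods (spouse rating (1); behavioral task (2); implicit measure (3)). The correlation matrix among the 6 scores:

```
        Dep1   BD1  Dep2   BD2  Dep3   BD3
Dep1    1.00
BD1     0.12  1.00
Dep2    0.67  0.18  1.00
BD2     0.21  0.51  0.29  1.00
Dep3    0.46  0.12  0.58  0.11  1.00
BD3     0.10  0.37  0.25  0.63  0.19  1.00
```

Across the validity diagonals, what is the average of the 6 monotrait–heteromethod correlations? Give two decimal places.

Convergent values: 0.67, 0.46, 0.58, 0.51, 0.37, 0.63; mean = 3.22/6 = 0.54.

0.54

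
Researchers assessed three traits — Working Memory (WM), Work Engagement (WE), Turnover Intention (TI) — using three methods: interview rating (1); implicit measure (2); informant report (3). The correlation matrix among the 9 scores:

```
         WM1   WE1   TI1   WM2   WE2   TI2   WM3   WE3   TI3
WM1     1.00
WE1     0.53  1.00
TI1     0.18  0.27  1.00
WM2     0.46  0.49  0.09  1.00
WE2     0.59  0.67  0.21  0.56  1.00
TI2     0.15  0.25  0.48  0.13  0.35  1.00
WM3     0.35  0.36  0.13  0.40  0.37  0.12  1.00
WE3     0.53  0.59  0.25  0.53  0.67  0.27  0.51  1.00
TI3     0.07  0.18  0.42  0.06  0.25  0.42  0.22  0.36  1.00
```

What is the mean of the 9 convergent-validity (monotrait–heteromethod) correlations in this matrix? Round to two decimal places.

0.50

Convergent values: 0.46, 0.35, 0.40, 0.67, 0.59, 0.67, 0.48, 0.42, 0.42; mean = 4.46/9 = 0.50.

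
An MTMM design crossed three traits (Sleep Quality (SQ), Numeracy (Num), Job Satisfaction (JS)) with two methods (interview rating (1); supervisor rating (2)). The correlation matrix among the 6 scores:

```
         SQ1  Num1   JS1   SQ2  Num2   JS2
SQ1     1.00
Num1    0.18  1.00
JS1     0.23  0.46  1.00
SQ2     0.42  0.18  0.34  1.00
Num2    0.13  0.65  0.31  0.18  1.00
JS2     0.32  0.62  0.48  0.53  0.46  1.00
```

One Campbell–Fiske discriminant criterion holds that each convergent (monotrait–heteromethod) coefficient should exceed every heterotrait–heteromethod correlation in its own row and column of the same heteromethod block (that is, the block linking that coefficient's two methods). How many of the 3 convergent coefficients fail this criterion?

1

Checking each validity diagonal entry against its comparison values:
SQ (methods 1·2): 0.42 vs {0.13, 0.18, 0.32, 0.34} → pass.
Num (methods 1·2): 0.65 vs {0.18, 0.13, 0.62, 0.31} → pass.
JS (methods 1·2): 0.48 vs {0.34, 0.32, 0.31, 0.62} → fail.
1 of 3 fail.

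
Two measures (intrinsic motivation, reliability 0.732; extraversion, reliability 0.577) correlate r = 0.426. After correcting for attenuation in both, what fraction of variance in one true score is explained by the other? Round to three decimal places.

0.430

Disattenuated r = 0.426 / √(0.732 × 0.577) = 0.426 / 0.6499 = 0.6555.
Shared true-score variance = 0.6555² = 0.4297 ≈ 0.430.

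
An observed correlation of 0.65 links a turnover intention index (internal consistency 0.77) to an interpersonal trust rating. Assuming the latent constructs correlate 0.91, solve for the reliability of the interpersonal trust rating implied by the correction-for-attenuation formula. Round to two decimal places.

r_true = r_obs / √(r_xx · r_yy) ⇒ 0.91 = 0.65 / √(0.77 · r_yy).
√(0.77 · r_yy) = 0.65 / 0.91 = 0.7143; 0.77 · r_yy = 0.5102; r_yy = 0.5102 / 0.77 ≈ 0.66.

0.66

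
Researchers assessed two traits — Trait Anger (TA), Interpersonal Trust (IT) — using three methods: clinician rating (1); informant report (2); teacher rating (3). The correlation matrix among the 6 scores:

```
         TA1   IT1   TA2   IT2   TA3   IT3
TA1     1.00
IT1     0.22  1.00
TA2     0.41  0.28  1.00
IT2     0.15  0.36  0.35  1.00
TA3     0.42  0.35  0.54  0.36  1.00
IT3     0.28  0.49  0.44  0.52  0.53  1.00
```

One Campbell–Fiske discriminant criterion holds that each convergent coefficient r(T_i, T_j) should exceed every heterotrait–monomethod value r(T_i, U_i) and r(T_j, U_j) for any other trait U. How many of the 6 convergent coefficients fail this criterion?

Each convergent coefficient versus the relevant comparison correlations:
TA (methods 1·2): 0.41 vs {0.22, 0.35} → pass.
TA (methods 1·3): 0.42 vs {0.22, 0.53} → fail.
TA (methods 2·3): 0.54 vs {0.35, 0.53} → pass.
IT (methods 1·2): 0.36 vs {0.22, 0.35} → pass.
IT (methods 1·3): 0.49 vs {0.22, 0.53} → fail.
IT (methods 2·3): 0.52 vs {0.35, 0.53} → fail.
3 of 6 fail.

3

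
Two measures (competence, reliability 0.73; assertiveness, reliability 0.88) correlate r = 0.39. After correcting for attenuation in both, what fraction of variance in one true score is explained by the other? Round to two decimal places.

Disattenuated r = 0.39 / √(0.73 × 0.88) = 0.39 / 0.8015 = 0.4866.
Shared true-score variance = 0.4866² = 0.2368 ≈ 0.24.

0.24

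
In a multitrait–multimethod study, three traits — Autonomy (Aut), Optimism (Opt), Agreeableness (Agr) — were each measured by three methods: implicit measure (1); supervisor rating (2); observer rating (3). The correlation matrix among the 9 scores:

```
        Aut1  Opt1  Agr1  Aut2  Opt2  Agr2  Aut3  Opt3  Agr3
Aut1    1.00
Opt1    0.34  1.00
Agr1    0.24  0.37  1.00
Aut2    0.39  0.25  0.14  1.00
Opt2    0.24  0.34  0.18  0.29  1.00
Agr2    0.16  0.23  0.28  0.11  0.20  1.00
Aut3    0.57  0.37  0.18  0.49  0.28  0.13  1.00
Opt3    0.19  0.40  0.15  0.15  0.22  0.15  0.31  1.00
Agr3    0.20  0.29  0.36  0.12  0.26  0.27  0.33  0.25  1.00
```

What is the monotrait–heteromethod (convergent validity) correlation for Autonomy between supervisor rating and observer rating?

0.49

Same trait (Aut), different methods: r(Aut2, Aut3) = 0.49.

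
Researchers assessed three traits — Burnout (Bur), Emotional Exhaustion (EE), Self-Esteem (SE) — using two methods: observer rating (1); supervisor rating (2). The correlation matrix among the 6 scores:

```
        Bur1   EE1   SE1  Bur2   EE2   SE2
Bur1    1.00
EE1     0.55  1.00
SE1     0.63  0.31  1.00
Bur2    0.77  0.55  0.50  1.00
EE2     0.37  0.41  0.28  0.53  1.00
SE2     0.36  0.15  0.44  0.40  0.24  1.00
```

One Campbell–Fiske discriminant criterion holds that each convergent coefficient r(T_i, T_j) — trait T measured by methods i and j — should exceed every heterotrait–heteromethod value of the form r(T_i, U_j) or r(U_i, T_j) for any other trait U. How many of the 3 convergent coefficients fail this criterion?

2

Each convergent coefficient versus the relevant comparison correlations:
Bur (methods 1·2): 0.77 vs {0.37, 0.55, 0.36, 0.50} → pass.
EE (methods 1·2): 0.41 vs {0.55, 0.37, 0.15, 0.28} → fail.
SE (methods 1·2): 0.44 vs {0.50, 0.36, 0.28, 0.15} → fail.
2 of 3 fail.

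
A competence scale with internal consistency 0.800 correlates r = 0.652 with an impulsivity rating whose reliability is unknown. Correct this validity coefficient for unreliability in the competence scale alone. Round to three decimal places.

0.729

Single correction: r_c = r_obs / √r_xx = 0.652 / √0.800 = 0.652 / 0.8944 ≈ 0.729.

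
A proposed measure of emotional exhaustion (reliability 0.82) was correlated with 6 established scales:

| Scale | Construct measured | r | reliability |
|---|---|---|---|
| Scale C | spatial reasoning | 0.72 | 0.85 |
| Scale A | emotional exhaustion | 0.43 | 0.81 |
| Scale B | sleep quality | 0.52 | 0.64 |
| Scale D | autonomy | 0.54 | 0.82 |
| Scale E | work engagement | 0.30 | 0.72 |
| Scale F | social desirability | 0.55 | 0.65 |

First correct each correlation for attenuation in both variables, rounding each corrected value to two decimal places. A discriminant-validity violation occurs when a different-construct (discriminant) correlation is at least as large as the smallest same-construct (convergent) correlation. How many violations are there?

4

Disattenuated r (r / √(r_scale · r_new)):
  Scale C (disc): 0.72 / √(0.85·0.82) = 0.86
  Scale A (conv): 0.43 / √(0.81·0.82) = 0.53
  Scale B (disc): 0.52 / √(0.64·0.82) = 0.72
  Scale D (disc): 0.54 / √(0.82·0.82) = 0.66
  Scale E (disc): 0.30 / √(0.72·0.82) = 0.39
  Scale F (disc): 0.55 / √(0.65·0.82) = 0.75
Smallest convergent = 0.53. Discriminant values: 0.86, 0.72, 0.66, 0.39, 0.75; count ≥ 0.53 → 4.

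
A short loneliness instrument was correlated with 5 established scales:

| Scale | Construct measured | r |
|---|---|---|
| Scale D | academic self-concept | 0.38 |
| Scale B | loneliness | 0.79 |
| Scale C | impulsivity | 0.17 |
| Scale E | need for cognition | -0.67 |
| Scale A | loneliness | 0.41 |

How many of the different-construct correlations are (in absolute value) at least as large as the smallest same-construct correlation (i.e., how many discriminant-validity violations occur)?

Convergent (same construct = loneliness): Scale B, Scale A.
Smallest convergent = 0.41. Discriminant |r|: 0.38, 0.17, 0.67; count ≥ 0.41 → 1.

1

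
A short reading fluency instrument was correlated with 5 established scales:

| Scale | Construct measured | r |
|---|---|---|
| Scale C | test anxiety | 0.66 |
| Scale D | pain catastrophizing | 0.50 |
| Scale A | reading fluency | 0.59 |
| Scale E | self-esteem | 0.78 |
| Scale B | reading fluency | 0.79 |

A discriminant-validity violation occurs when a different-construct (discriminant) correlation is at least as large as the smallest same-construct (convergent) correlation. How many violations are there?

Convergent (same construct = reading fluency): Scale A, Scale B.
Smallest convergent = 0.59. Discriminant values: 0.66, 0.50, 0.78; count ≥ 0.59 → 2.

2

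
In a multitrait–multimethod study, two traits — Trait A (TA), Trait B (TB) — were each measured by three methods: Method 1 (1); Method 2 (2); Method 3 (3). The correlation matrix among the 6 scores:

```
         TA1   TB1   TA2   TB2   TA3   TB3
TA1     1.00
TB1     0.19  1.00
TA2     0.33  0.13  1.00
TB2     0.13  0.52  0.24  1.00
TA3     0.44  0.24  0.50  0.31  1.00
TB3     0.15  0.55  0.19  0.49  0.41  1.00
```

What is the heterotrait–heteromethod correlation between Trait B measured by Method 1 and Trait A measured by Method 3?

Different traits and methods: r(TB1, TA3) = 0.24.

0.24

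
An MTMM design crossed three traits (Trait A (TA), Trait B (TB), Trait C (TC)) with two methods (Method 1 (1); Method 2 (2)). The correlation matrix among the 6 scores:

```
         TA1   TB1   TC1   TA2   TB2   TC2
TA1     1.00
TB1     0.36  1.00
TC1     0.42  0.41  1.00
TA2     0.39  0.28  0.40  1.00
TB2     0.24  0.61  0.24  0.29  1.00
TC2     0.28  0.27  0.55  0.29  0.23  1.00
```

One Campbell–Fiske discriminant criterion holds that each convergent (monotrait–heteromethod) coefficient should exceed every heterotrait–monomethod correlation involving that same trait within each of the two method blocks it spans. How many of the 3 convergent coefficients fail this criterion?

1

Each convergent coefficient versus the relevant comparison correlations:
TA (methods 1·2): 0.39 vs {0.36, 0.29, 0.42, 0.29} → fail.
TB (methods 1·2): 0.61 vs {0.36, 0.29, 0.41, 0.23} → pass.
TC (methods 1·2): 0.55 vs {0.42, 0.29, 0.41, 0.23} → pass.
1 of 3 fail.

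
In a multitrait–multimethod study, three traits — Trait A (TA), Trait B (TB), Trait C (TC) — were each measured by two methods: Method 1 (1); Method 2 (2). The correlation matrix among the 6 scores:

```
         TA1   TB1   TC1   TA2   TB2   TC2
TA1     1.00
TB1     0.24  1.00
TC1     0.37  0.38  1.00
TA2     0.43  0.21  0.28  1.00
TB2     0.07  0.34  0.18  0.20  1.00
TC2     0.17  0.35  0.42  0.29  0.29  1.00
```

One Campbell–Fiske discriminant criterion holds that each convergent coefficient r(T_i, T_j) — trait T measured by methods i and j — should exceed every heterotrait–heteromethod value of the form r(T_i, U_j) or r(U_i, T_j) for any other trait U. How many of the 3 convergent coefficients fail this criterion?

Convergent coefficients and their comparison sets:
TA (methods 1·2): 0.43 vs {0.07, 0.21, 0.17, 0.28} → pass.
TB (methods 1·2): 0.34 vs {0.21, 0.07, 0.35, 0.18} → fail.
TC (methods 1·2): 0.42 vs {0.28, 0.17, 0.18, 0.35} → pass.
1 of 3 fail.

1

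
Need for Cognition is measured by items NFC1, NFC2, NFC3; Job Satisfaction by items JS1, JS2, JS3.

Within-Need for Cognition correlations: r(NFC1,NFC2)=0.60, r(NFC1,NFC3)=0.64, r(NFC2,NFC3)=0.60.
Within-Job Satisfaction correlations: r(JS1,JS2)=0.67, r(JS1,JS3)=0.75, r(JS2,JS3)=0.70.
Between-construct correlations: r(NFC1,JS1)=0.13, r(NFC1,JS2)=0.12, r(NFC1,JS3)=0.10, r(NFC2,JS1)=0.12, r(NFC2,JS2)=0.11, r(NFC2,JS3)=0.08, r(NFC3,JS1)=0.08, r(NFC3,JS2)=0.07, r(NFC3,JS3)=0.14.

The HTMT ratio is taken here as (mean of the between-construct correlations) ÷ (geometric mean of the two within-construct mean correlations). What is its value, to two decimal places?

Between-construct mean = 0.95/9 = 0.1056.
Mean within-NFC = 1.84/3 = 0.6133; mean within-JS = 2.12/3 = 0.7067.
Geometric mean = √(0.6133 × 0.7067) = 0.6583.
HTMT = 0.1056 / 0.6583 = 0.16.

0.16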